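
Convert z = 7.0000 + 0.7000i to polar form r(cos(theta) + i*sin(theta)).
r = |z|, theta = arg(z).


r = sqrt(49+0.49) = sqrt(49.49) = 7.0349
theta = atan2(0.7, 7) = 5.7106 degrees

r = 7.0349, theta = 5.7106 degrees


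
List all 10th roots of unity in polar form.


The 10th roots of unity are cis(360k/10°) for k=0..9
Angle step = 360/10 = 36°
Primitive root: cis(36°)
Primitive root = 0.8090 + 0.5878i

10 roots at angles: 0°, 36°, 72°, 108°, 144°, 180°, 216°, 252°, 288°, 324°


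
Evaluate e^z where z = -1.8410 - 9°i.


e^-1.8410 = 0.1587
cos(-9°) = 0.9877
sin(-9°) = -0.1564
Real = 0.1587*0.9877 = 0.1567
Imag = 0.1587*(-0.1564) = -0.0248

0.1567 - 0.0248i


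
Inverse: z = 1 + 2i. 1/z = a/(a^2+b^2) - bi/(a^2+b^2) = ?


|z|^2 = 1+4 = 5
1/z = (1 - 2i)/5

1/z = 0.2000 - 0.4000i


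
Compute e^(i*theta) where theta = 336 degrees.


cos(336°) = 0.9135
sin(336°) = -0.4067

e^(i*336°) = 0.9135 - 0.4067i


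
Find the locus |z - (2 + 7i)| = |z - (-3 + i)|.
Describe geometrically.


Equal distances means the locus is the perpendicular bisector of z1 and z2.
Midpoint = ((2+(-3))/2, (7+1)/2) = (-0.5000, 4.0000)

Perpendicular bisector through (-0.5000, 4.0000)


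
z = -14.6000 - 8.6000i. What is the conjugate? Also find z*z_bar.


z_bar = -14.6000 + 8.6000i
z*z_bar = (-14.6)^2 + (-8.6)^2 = 213.16 + 73.96 = 287.12

z_bar = -14.6000 + 8.6000i, z*z_bar = 287.12


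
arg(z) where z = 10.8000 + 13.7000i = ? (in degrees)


Re = 10.8, Im = 13.7
arg = atan2(13.7, 10.8) = 51.7505 degrees

arg(z) = 51.7505 degrees


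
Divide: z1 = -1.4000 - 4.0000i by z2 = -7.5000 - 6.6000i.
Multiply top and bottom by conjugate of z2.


Conjugate of z2 = -7.5000 + 6.6000i
Numerator: (-1.4000 - 4.0000i)(-7.5000 + 6.6000i) = 36.9000 + 20.7600i
Denominator: (-7.5)^2 + (-6.6)^2 = 99.81
Result = (36.9000 + 20.7600i)/99.81

0.3697 + 0.2080i


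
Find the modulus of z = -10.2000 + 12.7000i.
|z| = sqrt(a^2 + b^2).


|z| = sqrt((-10.2)^2 + 12.7^2) = sqrt(104.04 + 161.29) = sqrt(265.33) = 16.2890

|z| = 16.2890


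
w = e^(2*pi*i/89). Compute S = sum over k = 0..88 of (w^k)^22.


The roots are w_k = w^k with w = e^(2*pi*i/89), and (w^k)^22 = (w^22)^k.
So S = 1 + u + u^2 + ... + u^(88) with u = w^22.
22 = 0*89 + 22, so 22 is not a multiple of 89: u = w^22 ≠ 1 (w is a primitive 89th root), while u^89 = (w^89)^22 = 1.
Geometric series: S = (1 - u^89)/(1 - u) = (1 - 1)/(1 - u) = 0

S = 0


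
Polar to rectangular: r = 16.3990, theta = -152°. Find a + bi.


a = 16.3990*cos(-152°) = 16.3990*(-0.88295) = -14.4795
b = 16.3990*sin(-152°) = 16.3990*(-0.469472) = -7.6989

-14.4795 - 7.6989i


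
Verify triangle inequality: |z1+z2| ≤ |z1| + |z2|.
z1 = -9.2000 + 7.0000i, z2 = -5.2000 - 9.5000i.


|z1| = sqrt((-9.2)^2 + 7^2) = sqrt(133.64) = 11.5603
|z2| = sqrt((-5.2)^2 + (-9.5)^2) = sqrt(117.29) = 10.8301
z1+z2 = -14.4000 - 2.5000i
|z1+z2| = sqrt(213.61) = 14.6154
|z1|+|z2| = 11.5603 + 10.8301 = 22.3904

|z1+z2| = 14.6154 ≤ |z1|+|z2| = 22.3904 (verified)


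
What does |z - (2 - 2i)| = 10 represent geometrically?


|z - z0| = r is a circle with center z0 and radius r.
Center = (2, -2), radius = 10

Circle with center (2, -2) and radius 10


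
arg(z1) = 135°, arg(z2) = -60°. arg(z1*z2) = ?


arg(z1*z2) = 135° - 60° = 75°
Normalized to (-180°, 180°]: 75°

75°


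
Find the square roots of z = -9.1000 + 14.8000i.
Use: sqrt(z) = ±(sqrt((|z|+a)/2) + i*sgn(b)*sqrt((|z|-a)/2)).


|z| = sqrt(82.81+219.04) = 17.3738
sqrt((|z|+a)/2) = sqrt((17.3738+(-9.1))/2) = sqrt(4.1369) = 2.0339
sqrt((|z|-a)/2) = sqrt((17.3738-(-9.1))/2) = sqrt(13.2369) = 3.6383

±(2.0339 + 3.6383i) i.e. 2.0339 + 3.6383i and -2.0339 - 3.6383i


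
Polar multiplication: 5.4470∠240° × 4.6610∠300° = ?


r = 5.4470 * 4.6610 = 25.3885
theta = 240° + 300° = 540° = 180° (mod 360)

25.3885 cis(180°)


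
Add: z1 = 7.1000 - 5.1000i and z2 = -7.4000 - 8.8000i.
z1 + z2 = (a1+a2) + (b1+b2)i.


Real: 7.1 - 7.4 = -0.3
Imag: -5.1 - 8.8 = -13.9

-0.3000 - 13.9000i


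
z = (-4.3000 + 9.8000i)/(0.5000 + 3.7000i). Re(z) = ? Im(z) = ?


Multiply by conjugate: (-4.3000 + 9.8000i)(0.5000 - 3.7000i) / (0.5^2 + 3.7^2)
Numerator real = -4.3*0.5 + 9.8*3.7 = 34.11
Numerator imag = 9.8*0.5 - (-4.3)*3.7 = 20.81
Denominator = 13.94
Re(z) = 34.11/13.94 = 2.4469
Im(z) = 20.81/13.94 = 1.4928

Re(z) = 2.4469, Im(z) = 1.4928


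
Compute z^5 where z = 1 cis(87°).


r^5 = 1^5 = 1
n*theta = 5*87° = 435° = 75° (mod 360)
a = 1*cos(75°) = 0.2588
b = 1*sin(75°) = 0.9659

1 cis(75°) = 0.2588 + 0.9659i


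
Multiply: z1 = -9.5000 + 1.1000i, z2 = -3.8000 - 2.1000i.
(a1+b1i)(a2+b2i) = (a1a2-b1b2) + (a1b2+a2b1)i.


Real = -9.5*(-3.8) - 1.1*(-2.1) = 36.1 - (-2.31) = 38.41
Imag = -9.5*(-2.1) - (3.8)*1.1 = 19.95 - (4.18) = 15.77

38.4100 + 15.7700i


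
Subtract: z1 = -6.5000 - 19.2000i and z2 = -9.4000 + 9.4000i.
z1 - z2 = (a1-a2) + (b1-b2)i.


Real: -6.5 + 9.4 = 2.9
Imag: -19.2 - 9.4 = -28.6

2.9000 - 28.6000i


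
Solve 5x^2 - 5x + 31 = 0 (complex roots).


disc = (-5)^2 - 4*5*31 = 25 - 620 = -595
sqrt(|disc|) = sqrt(595) = 24.3926
Real part = 5/(2*5) = 0.5000
Imag part = 24.3926/(2*5) = 2.4393

0.5000 ± 2.4393i


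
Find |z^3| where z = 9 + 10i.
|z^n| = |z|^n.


|z| = sqrt(81+100) = sqrt(181) = 13.4536
|z^3| = |z|^3 = (sqrt(181))^3 = 181*sqrt(181)

|z^3| = 181*sqrt(181) ≈ 2435.1060


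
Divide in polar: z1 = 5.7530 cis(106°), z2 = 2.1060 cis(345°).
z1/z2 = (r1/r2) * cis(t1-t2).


r = 5.7530 / 2.1060 = 2.7317
theta = 106° - 345° = -239° = 121° (mod 360)

2.7317 cis(121°)


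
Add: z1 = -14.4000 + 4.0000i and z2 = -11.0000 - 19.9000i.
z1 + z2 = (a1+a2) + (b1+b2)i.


Real: -14.4 - 11 = -25.4
Imag: 4 - 19.9 = -15.9

-25.4000 - 15.9000i


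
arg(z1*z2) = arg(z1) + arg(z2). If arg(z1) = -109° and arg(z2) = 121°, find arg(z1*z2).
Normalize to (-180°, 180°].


arg(z1*z2) = -109° + 121° = 12°
Normalized to (-180°, 180°]: 12°

12°


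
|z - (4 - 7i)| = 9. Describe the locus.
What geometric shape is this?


|z - z0| = r is a circle with center z0 and radius r.
Center = (4, -7), radius = 9

Circle with center (4, -7) and radius 9


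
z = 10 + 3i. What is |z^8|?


|z| = sqrt(100+9) = sqrt(109) = 10.4403
|z^8| = |z|^8 = (sqrt(109))^8 = 109^4 = 141158161

|z^8| = 141158161


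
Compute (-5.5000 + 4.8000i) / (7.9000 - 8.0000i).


Conjugate of z2 = 7.9000 + 8.0000i
Numerator: (-5.5000 + 4.8000i)(7.9000 + 8.0000i) = -81.8500 - 6.0800i
Denominator: 7.9^2 + (-8)^2 = 126.41
Result = (-81.8500 - 6.0800i)/126.41

-0.6475 - 0.0481i


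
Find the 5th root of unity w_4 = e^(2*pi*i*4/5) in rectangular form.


Angle = 360*4/5 = 288°
a = cos(288°) = 0.3090
b = sin(288°) = -0.9511

0.3090 - 0.9511i


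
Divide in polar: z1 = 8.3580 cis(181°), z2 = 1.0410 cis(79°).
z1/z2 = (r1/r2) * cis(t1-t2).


r = 8.3580 / 1.0410 = 8.0288
theta = 181° - 79° = 102° = 102° (mod 360)

8.0288 cis(102°)


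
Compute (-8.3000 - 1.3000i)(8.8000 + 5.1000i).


Real = -8.3*8.8 - (-1.3)*5.1 = -73.04 - (-6.63) = -66.41
Imag = -8.3*5.1 + 8.8*(-1.3) = -42.33 - (11.44) = -53.77

-66.4100 - 53.7700i


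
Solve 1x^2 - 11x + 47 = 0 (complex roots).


disc = (-11)^2 - 4*1*47 = 121 - 188 = -67
sqrt(|disc|) = sqrt(67) = 8.1854
Real part = 11/(2*1) = 5.5000
Imag part = 8.1854/(2*1) = 4.0927

5.5000 ± 4.0927i


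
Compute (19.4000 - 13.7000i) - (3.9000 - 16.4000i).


Real: 19.4 - 3.9 = 15.5
Imag: -13.7 + 16.4 = 2.7

15.5000 + 2.7000i


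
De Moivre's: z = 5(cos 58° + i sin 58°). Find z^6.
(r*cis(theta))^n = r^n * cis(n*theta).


r^6 = 5^6 = 15625
n*theta = 6*58° = 348° = 348° (mod 360)
a = 15625*cos(348°) = 15283.5563
b = 15625*sin(348°) = -3248.6202

15625 cis(348°) = 15283.5563 - 3248.6202i


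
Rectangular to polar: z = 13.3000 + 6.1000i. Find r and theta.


r = sqrt(176.89+37.21) = sqrt(214.1) = 14.6322
theta = atan2(6.1, 13.3) = 24.6384 degrees

r = 14.6322, theta = 24.6384 degrees


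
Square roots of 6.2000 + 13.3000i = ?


|z| = sqrt(38.44+176.89) = 14.6741
sqrt((|z|+a)/2) = sqrt((14.6741+6.2)/2) = sqrt(10.4371) = 3.2306
sqrt((|z|-a)/2) = sqrt((14.6741-6.2)/2) = sqrt(4.2371) = 2.0584

±(3.2306 + 2.0584i) i.e. 3.2306 + 2.0584i and -3.2306 - 2.0584i


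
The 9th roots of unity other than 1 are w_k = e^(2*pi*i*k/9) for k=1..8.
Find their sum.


With w = e^(2*pi*i/9), all 9 of the 9th roots of unity w^0 = 1, w, ..., w^(8) sum to 0: 1 + w + ... + w^(8) = (1 - w^9)/(1 - w) = 0 since w^9 = 1, w ≠ 1.
Removing the root 1: w + w^2 + ... + w^(8) = 0 - 1 = -1

Sum = -1


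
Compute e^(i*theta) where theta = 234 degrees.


cos(234°) = -0.5878
sin(234°) = -0.8090

e^(i*234°) = -0.5878 - 0.8090i


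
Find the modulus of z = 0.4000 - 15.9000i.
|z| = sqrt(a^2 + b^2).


|z| = sqrt(0.4^2 + (-15.9)^2) = sqrt(0.16 + 252.81) = sqrt(252.97) = 15.9050

|z| = 15.9050


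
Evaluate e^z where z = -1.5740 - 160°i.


e^-1.5740 = 0.2072
cos(-160°) = -0.9397
sin(-160°) = -0.342
Real = 0.2072*(-0.9397) = -0.1947
Imag = 0.2072*(-0.342) = -0.0709

-0.1947 - 0.0709i


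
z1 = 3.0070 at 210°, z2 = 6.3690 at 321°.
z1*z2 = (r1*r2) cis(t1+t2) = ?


r = 3.0070 * 6.3690 = 19.1516
theta = 210° + 321° = 531° = 171° (mod 360)

19.1516 cis(171°)


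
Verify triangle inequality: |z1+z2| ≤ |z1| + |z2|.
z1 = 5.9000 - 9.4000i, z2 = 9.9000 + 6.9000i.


|z1| = sqrt(5.9^2 + (-9.4)^2) = sqrt(123.17) = 11.0982
|z2| = sqrt(9.9^2 + 6.9^2) = sqrt(145.62) = 12.0673
z1+z2 = 15.8000 - 2.5000i
|z1+z2| = sqrt(255.89) = 15.9966
|z1|+|z2| = 11.0982 + 12.0673 = 23.1655

|z1+z2| = 15.9966 ≤ |z1|+|z2| = 23.1655 (verified)


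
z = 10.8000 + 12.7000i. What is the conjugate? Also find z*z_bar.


z_bar = 10.8000 - 12.7000i
z*z_bar = 10.8^2 + 12.7^2 = 116.64 + 161.29 = 277.93

z_bar = 10.8000 - 12.7000i, z*z_bar = 277.93


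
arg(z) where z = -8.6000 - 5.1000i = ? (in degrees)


Re = -8.6, Im = -5.1
arg = atan2(-5.1, -8.6) = -149.3311 degrees

arg(z) = -149.3311 degrees


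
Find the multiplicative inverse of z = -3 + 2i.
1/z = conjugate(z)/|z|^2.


|z|^2 = 9+4 = 13
1/z = (-3 - 2i)/13

1/z = -0.2308 - 0.1538i


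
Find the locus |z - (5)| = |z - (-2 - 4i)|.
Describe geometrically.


Equal distances means the locus is the perpendicular bisector of z1 and z2.
Midpoint = ((5+(-2))/2, (0+(-4))/2) = (1.5000, -2.0000)

Perpendicular bisector through (1.5000, -2.0000)


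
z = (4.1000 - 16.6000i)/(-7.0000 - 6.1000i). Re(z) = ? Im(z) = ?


Multiply by conjugate: (4.1000 - 16.6000i)(-7.0000 + 6.1000i) / ((-7)^2 + (-6.1)^2)
Numerator real = 4.1*(-7) - (16.6)*(-6.1) = 72.56
Numerator imag = -16.6*(-7) - 4.1*(-6.1) = 141.21
Denominator = 86.21
Re(z) = 72.56/86.21 = 0.8417
Im(z) = 141.21/86.21 = 1.6380

Re(z) = 0.8417, Im(z) = 1.6380


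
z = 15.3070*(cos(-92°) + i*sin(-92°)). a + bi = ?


a = 15.3070*cos(-92°) = 15.3070*(-0.0349) = -0.5342
b = 15.3070*sin(-92°) = 15.3070*(-0.99939) = -15.2977

-0.5342 - 15.2977i


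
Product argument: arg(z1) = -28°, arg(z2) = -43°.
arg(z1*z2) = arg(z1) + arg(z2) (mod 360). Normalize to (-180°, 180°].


arg(z1*z2) = -28° - 43° = -71°
Normalized to (-180°, 180°]: -71°

-71°


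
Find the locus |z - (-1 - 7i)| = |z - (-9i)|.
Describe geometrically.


Equal distances means the locus is the perpendicular bisector of z1 and z2.
Midpoint = ((-1+0)/2, (-7+(-9))/2) = (-0.5000, -8.0000)

Perpendicular bisector through (-0.5000, -8.0000)


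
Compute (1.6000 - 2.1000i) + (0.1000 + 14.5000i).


Real: 1.6 + 0.1 = 1.7
Imag: -2.1 + 14.5 = 12.4

1.7000 + 12.4000i


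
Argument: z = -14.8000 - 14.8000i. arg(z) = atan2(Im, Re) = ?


Re = -14.8, Im = -14.8
arg = atan2(-14.8, -14.8) = -135.0000 degrees

arg(z) = -135.0000 degrees


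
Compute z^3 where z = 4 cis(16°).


r^3 = 4^3 = 64
n*theta = 3*16° = 48° = 48° (mod 360)
a = 64*cos(48°) = 42.8244
b = 64*sin(48°) = 47.5613

64 cis(48°) = 42.8244 + 47.5613i


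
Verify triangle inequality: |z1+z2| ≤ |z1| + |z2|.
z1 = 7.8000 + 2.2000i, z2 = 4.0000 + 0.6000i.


|z1| = sqrt(7.8^2 + 2.2^2) = sqrt(65.68) = 8.1043
|z2| = sqrt(4^2 + 0.6^2) = sqrt(16.36) = 4.0447
z1+z2 = 11.8000 + 2.8000i
|z1+z2| = sqrt(147.08) = 12.1277
|z1|+|z2| = 8.1043 + 4.0447 = 12.1490

|z1+z2| = 12.1277 ≤ |z1|+|z2| = 12.1490 (verified)


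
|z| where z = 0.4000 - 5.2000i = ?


|z| = sqrt(0.4^2 + (-5.2)^2) = sqrt(0.16 + 27.04) = sqrt(27.2) = 5.2154

|z| = 5.2154


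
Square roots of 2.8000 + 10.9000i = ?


|z| = sqrt(7.84+118.81) = 11.2539
sqrt((|z|+a)/2) = sqrt((11.2539+2.8)/2) = sqrt(7.0269) = 2.6508
sqrt((|z|-a)/2) = sqrt((11.2539-2.8)/2) = sqrt(4.2269) = 2.0560

±(2.6508 + 2.0560i) i.e. 2.6508 + 2.0560i and -2.6508 - 2.0560i


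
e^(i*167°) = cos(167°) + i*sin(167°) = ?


cos(167°) = -0.9744
sin(167°) = 0.2250

e^(i*167°) = -0.9744 + 0.2250i


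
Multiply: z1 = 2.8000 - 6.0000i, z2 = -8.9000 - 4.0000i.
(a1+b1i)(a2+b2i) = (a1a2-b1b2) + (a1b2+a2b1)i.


Real = 2.8*(-8.9) - (-6)*(-4) = -24.92 - 24 = -48.92
Imag = 2.8*(-4) - (8.9)*(-6) = -11.2 + 53.4 = 42.2

-48.9200 + 42.2000i


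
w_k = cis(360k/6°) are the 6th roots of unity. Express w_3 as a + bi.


Angle = 360*3/6 = 180°
a = cos(180°) = -1.0000
b = sin(180°) = 0

-1.0000 + 0i


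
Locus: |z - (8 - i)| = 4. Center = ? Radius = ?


|z - z0| = r is a circle with center z0 and radius r.
Center = (8, -1), radius = 4

Circle with center (8, -1) and radius 4


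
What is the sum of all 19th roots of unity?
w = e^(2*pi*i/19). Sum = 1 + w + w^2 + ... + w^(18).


The sum of all 19th roots of unity is 0.
Geometric series: (1 - w^19)/(1 - w) = (1-1)/(1-w) = 0 since w^19 = 1, w ≠ 1.
Alternatively: coefficient of z^18 in z^19 - 1 is 0.

0


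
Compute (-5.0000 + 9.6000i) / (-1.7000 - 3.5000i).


Conjugate of z2 = -1.7000 + 3.5000i
Numerator: (-5.0000 + 9.6000i)(-1.7000 + 3.5000i) = -25.1000 - 33.8200i
Denominator: (-1.7)^2 + (-3.5)^2 = 15.14
Result = (-25.1000 - 33.8200i)/15.14

-1.6579 - 2.2338i


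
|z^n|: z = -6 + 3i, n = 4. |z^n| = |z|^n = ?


|z| = sqrt(36+9) = sqrt(45) = 6.7082
|z^4| = |z|^4 = (sqrt(45))^4 = 45^2 = 2025

|z^4| = 2025


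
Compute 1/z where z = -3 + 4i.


|z|^2 = 9+16 = 25
1/z = (-3 - 4i)/25

1/z = -0.1200 - 0.1600i


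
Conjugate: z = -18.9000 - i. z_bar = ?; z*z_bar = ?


z_bar = -18.9000 + i
z*z_bar = (-18.9)^2 + (-1)^2 = 357.21 + 1 = 358.21

z_bar = -18.9000 + i, z*z_bar = 358.21


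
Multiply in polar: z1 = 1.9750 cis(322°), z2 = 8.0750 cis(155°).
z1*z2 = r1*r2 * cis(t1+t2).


r = 1.9750 * 8.0750 = 15.9481
theta = 322° + 155° = 477° = 117° (mod 360)

15.9481 cis(117°)


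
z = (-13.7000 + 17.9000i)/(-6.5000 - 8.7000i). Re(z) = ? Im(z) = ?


Multiply by conjugate: (-13.7000 + 17.9000i)(-6.5000 + 8.7000i) / ((-6.5)^2 + (-8.7)^2)
Numerator real = -13.7*(-6.5) + 17.9*(-8.7) = -66.68
Numerator imag = 17.9*(-6.5) - (-13.7)*(-8.7) = -235.54
Denominator = 117.94
Re(z) = -66.68/117.94 = -0.5654
Im(z) = -235.54/117.94 = -1.9971

Re(z) = -0.5654, Im(z) = -1.9971


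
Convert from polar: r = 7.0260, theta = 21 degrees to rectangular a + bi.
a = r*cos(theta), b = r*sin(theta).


a = 7.0260*cos(21°) = 7.0260*0.93358 = 6.5593
b = 7.0260*sin(21°) = 7.0260*0.35837 = 2.5179

6.5593 + 2.5179i


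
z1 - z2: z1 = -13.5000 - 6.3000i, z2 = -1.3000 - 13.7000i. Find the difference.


Real: -13.5 + 1.3 = -12.2
Imag: -6.3 + 13.7 = 7.4

-12.2000 + 7.4000i


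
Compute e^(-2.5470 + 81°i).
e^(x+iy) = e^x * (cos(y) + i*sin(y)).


e^-2.5470 = 0.07832
cos(81°) = 0.15643
sin(81°) = 0.9877
Real = 0.07832*0.15643 = 0.0123
Imag = 0.07832*0.9877 = 0.0774

0.0123 + 0.0774i


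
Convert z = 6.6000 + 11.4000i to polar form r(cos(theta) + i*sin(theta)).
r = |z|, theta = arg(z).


r = sqrt(43.56+129.96) = sqrt(173.52) = 13.1727
theta = atan2(11.4, 6.6) = 59.9314 degrees

r = 13.1727, theta = 59.9314 degrees


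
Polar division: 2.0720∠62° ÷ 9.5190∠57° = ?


r = 2.0720 / 9.5190 = 0.2177
theta = 62° - 57° = 5° = 5° (mod 360)

0.2177 cis(5°)


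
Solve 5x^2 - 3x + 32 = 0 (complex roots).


disc = (-3)^2 - 4*5*32 = 9 - 640 = -631
sqrt(|disc|) = sqrt(631) = 25.1197
Real part = 3/(2*5) = 0.3000
Imag part = 25.1197/(2*5) = 2.5120

0.3000 ± 2.5120i


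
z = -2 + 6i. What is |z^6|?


|z| = sqrt(4+36) = sqrt(40) = 6.3246
|z^6| = |z|^6 = (sqrt(40))^6 = 40^3 = 64000

|z^6| = 64000


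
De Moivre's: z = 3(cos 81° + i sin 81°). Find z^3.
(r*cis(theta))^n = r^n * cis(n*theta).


r^3 = 3^3 = 27
n*theta = 3*81° = 243° = 243° (mod 360)
a = 27*cos(243°) = -12.2577
b = 27*sin(243°) = -24.0572

27 cis(243°) = -12.2577 - 24.0572i


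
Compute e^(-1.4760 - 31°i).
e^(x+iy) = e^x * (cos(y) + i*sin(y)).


e^-1.4760 = 0.2286
cos(-31°) = 0.85717
sin(-31°) = -0.515
Real = 0.2286*0.85717 = 0.1959
Imag = 0.2286*(-0.515) = -0.1177

0.1959 - 0.1177i


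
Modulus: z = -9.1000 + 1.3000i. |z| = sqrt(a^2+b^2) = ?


|z| = sqrt((-9.1)^2 + 1.3^2) = sqrt(82.81 + 1.69) = sqrt(84.5) = 9.1924

|z| = 9.1924


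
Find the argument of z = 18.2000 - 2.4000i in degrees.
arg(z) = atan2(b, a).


Re = 18.2, Im = -2.4
arg = atan2(-2.4, 18.2) = -7.5121 degrees

arg(z) = -7.5121 degrees


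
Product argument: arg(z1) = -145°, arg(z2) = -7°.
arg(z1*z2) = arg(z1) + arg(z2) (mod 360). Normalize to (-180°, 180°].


arg(z1*z2) = -145° - 7° = -152°
Normalized to (-180°, 180°]: -152°

-152°


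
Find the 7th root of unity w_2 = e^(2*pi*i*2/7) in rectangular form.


Angle = 360*2/7 = 102.8571°
a = cos(102.8571°) = -0.2225
b = sin(102.8571°) = 0.9749

-0.2225 + 0.9749i


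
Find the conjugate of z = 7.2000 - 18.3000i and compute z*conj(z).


z_bar = 7.2000 + 18.3000i
z*z_bar = 7.2^2 + (-18.3)^2 = 51.84 + 334.89 = 386.73

z_bar = 7.2000 + 18.3000i, z*z_bar = 386.73


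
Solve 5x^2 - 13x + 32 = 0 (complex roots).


disc = (-13)^2 - 4*5*32 = 169 - 640 = -471
sqrt(|disc|) = sqrt(471) = 21.7025
Real part = 13/(2*5) = 1.3000
Imag part = 21.7025/(2*5) = 2.1703

1.3000 ± 2.1703i


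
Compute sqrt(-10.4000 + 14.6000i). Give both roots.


|z| = sqrt(108.16+213.16) = 17.9254
sqrt((|z|+a)/2) = sqrt((17.9254+(-10.4))/2) = sqrt(3.7627) = 1.9398
sqrt((|z|-a)/2) = sqrt((17.9254-(-10.4))/2) = sqrt(14.1627) = 3.7633

±(1.9398 + 3.7633i) i.e. 1.9398 + 3.7633i and -1.9398 - 3.7633i


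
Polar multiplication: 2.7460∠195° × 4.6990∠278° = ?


r = 2.7460 * 4.6990 = 12.9035
theta = 195° + 278° = 473° = 113° (mod 360)

12.9035 cis(113°)


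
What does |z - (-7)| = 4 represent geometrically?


|z - z0| = r is a circle with center z0 and radius r.
Center = (-7, 0), radius = 4

Circle with center (-7, 0) and radius 4


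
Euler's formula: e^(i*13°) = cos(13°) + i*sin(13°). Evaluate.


cos(13°) = 0.9744
sin(13°) = 0.2250

e^(i*13°) = 0.9744 + 0.2250i


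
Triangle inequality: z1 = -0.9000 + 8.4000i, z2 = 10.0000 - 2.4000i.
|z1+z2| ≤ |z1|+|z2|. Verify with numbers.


|z1| = sqrt((-0.9)^2 + 8.4^2) = sqrt(71.37) = 8.4481
|z2| = sqrt(10^2 + (-2.4)^2) = sqrt(105.76) = 10.2840
z1+z2 = 9.1000 + 6.0000i
|z1+z2| = sqrt(118.81) = 10.9000
|z1|+|z2| = 8.4481 + 10.2840 = 18.7321

|z1+z2| = 10.9000 ≤ |z1|+|z2| = 18.7321 (verified)


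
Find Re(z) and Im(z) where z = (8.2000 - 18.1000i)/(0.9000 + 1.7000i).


Multiply by conjugate: (8.2000 - 18.1000i)(0.9000 - 1.7000i) / (0.9^2 + 1.7^2)
Numerator real = 8.2*0.9 - (18.1)*1.7 = -23.39
Numerator imag = -18.1*0.9 - 8.2*1.7 = -30.23
Denominator = 3.7
Re(z) = -23.39/3.7 = -6.3216
Im(z) = -30.23/3.7 = -8.1703

Re(z) = -6.3216, Im(z) = -8.1703


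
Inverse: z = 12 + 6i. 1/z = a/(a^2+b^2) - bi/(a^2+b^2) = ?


|z|^2 = 144+36 = 180
1/z = (12 - 6i)/180

1/z = 0.0667 - 0.0333i


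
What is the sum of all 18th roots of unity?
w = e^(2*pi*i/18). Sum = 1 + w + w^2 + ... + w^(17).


The sum of all 18th roots of unity is 0.
Geometric series: (1 - w^18)/(1 - w) = (1-1)/(1-w) = 0 since w^18 = 1, w ≠ 1.
Alternatively: coefficient of z^17 in z^18 - 1 is 0.

0


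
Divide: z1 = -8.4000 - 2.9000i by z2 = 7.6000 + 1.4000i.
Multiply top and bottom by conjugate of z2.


Conjugate of z2 = 7.6000 - 1.4000i
Numerator: (-8.4000 - 2.9000i)(7.6000 - 1.4000i) = -67.9000 - 10.2800i
Denominator: 7.6^2 + 1.4^2 = 59.72
Result = (-67.9000 - 10.2800i)/59.72

-1.1370 - 0.1721i


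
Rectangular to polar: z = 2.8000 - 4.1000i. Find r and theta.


r = sqrt(7.84+16.81) = sqrt(24.65) = 4.9649
theta = atan2(-4.1, 2.8) = -55.6698 degrees

r = 4.9649, theta = -55.6698 degrees


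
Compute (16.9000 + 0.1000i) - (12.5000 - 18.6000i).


Real: 16.9 - 12.5 = 4.4
Imag: 0.1 + 18.6 = 18.7

4.4000 + 18.7000i


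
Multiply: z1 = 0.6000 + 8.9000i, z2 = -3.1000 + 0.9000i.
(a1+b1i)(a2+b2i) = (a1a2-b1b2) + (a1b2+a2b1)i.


Real = 0.6*(-3.1) - 8.9*0.9 = -1.86 - 8.01 = -9.87
Imag = 0.6*0.9 - (3.1)*8.9 = 0.54 - (27.59) = -27.05

-9.8700 - 27.0500i


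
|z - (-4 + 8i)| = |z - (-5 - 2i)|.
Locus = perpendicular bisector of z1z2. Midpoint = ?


Equal distances means the locus is the perpendicular bisector of z1 and z2.
Midpoint = ((-4+(-5))/2, (8+(-2))/2) = (-4.5000, 3.0000)

Perpendicular bisector through (-4.5000, 3.0000)


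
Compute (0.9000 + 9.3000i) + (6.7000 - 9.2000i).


Real: 0.9 + 6.7 = 7.6
Imag: 9.3 - 9.2 = 0.1

7.6000 + 0.1000i


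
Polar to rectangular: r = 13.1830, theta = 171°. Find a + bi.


a = 13.1830*cos(171°) = 13.1830*(-0.98769) = -13.0207
b = 13.1830*sin(171°) = 13.1830*0.156434 = 2.0623

-13.0207 + 2.0623i


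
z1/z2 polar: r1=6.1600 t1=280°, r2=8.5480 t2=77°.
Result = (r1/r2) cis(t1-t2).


r = 6.1600 / 8.5480 = 0.7206
theta = 280° - 77° = 203° = 203° (mod 360)

0.7206 cis(203°)


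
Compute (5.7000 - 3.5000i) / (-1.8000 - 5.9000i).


Conjugate of z2 = -1.8000 + 5.9000i
Numerator: (5.7000 - 3.5000i)(-1.8000 + 5.9000i) = 10.3900 + 39.9300i
Denominator: (-1.8)^2 + (-5.9)^2 = 38.05
Result = (10.3900 + 39.9300i)/38.05

0.2731 + 1.0494i


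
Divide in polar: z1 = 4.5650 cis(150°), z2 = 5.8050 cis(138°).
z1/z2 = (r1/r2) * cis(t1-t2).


r = 4.5650 / 5.8050 = 0.7864
theta = 150° - 138° = 12° = 12° (mod 360)

0.7864 cis(12°)


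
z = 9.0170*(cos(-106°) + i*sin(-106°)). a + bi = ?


a = 9.0170*cos(-106°) = 9.0170*(-0.27564) = -2.4854
b = 9.0170*sin(-106°) = 9.0170*(-0.96126) = -8.6677

-2.4854 - 8.6677i


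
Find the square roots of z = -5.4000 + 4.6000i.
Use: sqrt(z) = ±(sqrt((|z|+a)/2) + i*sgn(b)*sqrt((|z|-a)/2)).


|z| = sqrt(29.16+21.16) = 7.0937
sqrt((|z|+a)/2) = sqrt((7.0937+(-5.4))/2) = sqrt(0.8468) = 0.9202
sqrt((|z|-a)/2) = sqrt((7.0937-(-5.4))/2) = sqrt(6.2468) = 2.4994

±(0.9202 + 2.4994i) i.e. 0.9202 + 2.4994i and -0.9202 - 2.4994i


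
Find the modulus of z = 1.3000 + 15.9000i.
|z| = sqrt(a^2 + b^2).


|z| = sqrt(1.3^2 + 15.9^2) = sqrt(1.69 + 252.81) = sqrt(254.5) = 15.9531

|z| = 15.9531


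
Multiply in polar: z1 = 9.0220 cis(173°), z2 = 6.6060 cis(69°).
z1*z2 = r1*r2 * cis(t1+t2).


r = 9.0220 * 6.6060 = 59.5993
theta = 173° + 69° = 242° = 242° (mod 360)

59.5993 cis(242°)


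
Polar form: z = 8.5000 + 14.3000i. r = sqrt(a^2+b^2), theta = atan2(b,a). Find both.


r = sqrt(72.25+204.49) = sqrt(276.74) = 16.6355
theta = atan2(14.3, 8.5) = 59.2725 degrees

r = 16.6355, theta = 59.2725 degrees


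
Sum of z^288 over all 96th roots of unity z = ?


The roots are w_k = w^k with w = e^(2*pi*i/96), and (w^k)^288 = (w^288)^k.
So S = 1 + u + u^2 + ... + u^(95) with u = w^288.
288 = 3*96 + 0, so 288 is a multiple of 96 and u = (w^96)^3 = 1.
Every one of the 96 terms equals 1: S = 96

S = 96


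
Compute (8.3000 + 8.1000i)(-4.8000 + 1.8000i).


Real = 8.3*(-4.8) - 8.1*1.8 = -39.84 - 14.58 = -54.42
Imag = 8.3*1.8 - (4.8)*8.1 = 14.94 - (38.88) = -23.94

-54.4200 - 23.9400i


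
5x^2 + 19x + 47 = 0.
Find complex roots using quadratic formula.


disc = 19^2 - 4*5*47 = 361 - 940 = -579
sqrt(|disc|) = sqrt(579) = 24.0624
Real part = -19/(2*5) = -1.9000
Imag part = 24.0624/(2*5) = 2.4062

-1.9000 ± 2.4062i


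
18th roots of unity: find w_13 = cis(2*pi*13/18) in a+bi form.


Angle = 360*13/18 = 260°
a = cos(260°) = -0.1736
b = sin(260°) = -0.9848

-0.1736 - 0.9848i


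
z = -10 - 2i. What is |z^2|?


|z| = sqrt(100+4) = sqrt(104) = 10.1980
|z^2| = |z|^2 = (sqrt(104))^2 = 104

|z^2| = 104


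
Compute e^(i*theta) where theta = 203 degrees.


cos(203°) = -0.9205
sin(203°) = -0.3907

e^(i*203°) = -0.9205 - 0.3907i


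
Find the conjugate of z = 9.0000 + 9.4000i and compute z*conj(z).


z_bar = 9.0000 - 9.4000i
z*z_bar = 9^2 + 9.4^2 = 81 + 88.36 = 169.36

z_bar = 9.0000 - 9.4000i, z*z_bar = 169.36


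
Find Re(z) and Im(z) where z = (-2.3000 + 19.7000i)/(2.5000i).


Multiply by conjugate: (-2.3000 + 19.7000i)(-2.5000i) / (0^2 + 2.5^2)
Numerator real = -2.3*0 + 19.7*2.5 = 49.25
Numerator imag = 19.7*0 - (-2.3)*2.5 = 5.75
Denominator = 6.25
Re(z) = 49.25/6.25 = 7.8800
Im(z) = 5.75/6.25 = 0.9200

Re(z) = 7.8800, Im(z) = 0.9200


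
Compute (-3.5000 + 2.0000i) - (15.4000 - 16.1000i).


Real: -3.5 - 15.4 = -18.9
Imag: 2 + 16.1 = 18.1

-18.9000 + 18.1000i


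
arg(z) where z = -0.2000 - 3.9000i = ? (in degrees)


Re = -0.2, Im = -3.9
arg = atan2(-3.9, -0.2) = -92.9357 degrees

arg(z) = -92.9357 degrees


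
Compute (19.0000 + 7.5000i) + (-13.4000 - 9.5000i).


Real: 19 - 13.4 = 5.6
Imag: 7.5 - 9.5 = -2

5.6000 - 2.0000i


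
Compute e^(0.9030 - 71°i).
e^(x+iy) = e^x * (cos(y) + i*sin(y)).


e^0.9030 = 2.4670
cos(-71°) = 0.32557
sin(-71°) = -0.94552
Real = 2.4670*0.32557 = 0.8032
Imag = 2.4670*(-0.94552) = -2.3326

0.8032 - 2.3326i


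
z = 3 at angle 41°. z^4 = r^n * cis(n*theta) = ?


r^4 = 3^4 = 81
n*theta = 4*41° = 164° = 164° (mod 360)
a = 81*cos(164°) = -77.8622
b = 81*sin(164°) = 22.3266

81 cis(164°) = -77.8622 + 22.3266i


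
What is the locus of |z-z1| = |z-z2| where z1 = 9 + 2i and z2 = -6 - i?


Equal distances means the locus is the perpendicular bisector of z1 and z2.
Midpoint = ((9+(-6))/2, (2+(-1))/2) = (1.5000, 0.5000)

Perpendicular bisector through (1.5000, 0.5000)


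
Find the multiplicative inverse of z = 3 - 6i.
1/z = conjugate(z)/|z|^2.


|z|^2 = 9+36 = 45
1/z = (3 + 6i)/45

1/z = 0.0667 + 0.1333i


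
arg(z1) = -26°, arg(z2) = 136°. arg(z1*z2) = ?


arg(z1*z2) = -26° + 136° = 110°
Normalized to (-180°, 180°]: 110°

110°


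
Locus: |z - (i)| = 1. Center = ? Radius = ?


|z - z0| = r is a circle with center z0 and radius r.
Center = (0, 1), radius = 1

Circle with center (0, 1) and radius 1


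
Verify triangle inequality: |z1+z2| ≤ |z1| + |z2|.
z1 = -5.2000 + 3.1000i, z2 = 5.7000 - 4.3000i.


|z1| = sqrt((-5.2)^2 + 3.1^2) = sqrt(36.65) = 6.0539
|z2| = sqrt(5.7^2 + (-4.3)^2) = sqrt(50.98) = 7.1400
z1+z2 = 0.5000 - 1.2000i
|z1+z2| = sqrt(1.69) = 1.3000
|z1|+|z2| = 6.0539 + 7.1400 = 13.1939

|z1+z2| = 1.3000 ≤ |z1|+|z2| = 13.1939 (verified)


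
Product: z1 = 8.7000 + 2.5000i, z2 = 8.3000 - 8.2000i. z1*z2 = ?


Real = 8.7*8.3 - 2.5*(-8.2) = 72.21 - (-20.5) = 92.71
Imag = 8.7*(-8.2) + 8.3*2.5 = -71.34 + 20.75 = -50.59

92.7100 - 50.5900i


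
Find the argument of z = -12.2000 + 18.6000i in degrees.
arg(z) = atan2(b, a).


Re = -12.2, Im = 18.6
arg = atan2(18.6, -12.2) = 123.2614 degrees

arg(z) = 123.2614 degrees


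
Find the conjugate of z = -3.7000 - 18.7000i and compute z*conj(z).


z_bar = -3.7000 + 18.7000i
z*z_bar = (-3.7)^2 + (-18.7)^2 = 13.69 + 349.69 = 363.38

z_bar = -3.7000 + 18.7000i, z*z_bar = 363.38


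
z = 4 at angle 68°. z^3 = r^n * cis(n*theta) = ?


r^3 = 4^3 = 64
n*theta = 3*68° = 204° = 204° (mod 360)
a = 64*cos(204°) = -58.4669
b = 64*sin(204°) = -26.0311

64 cis(204°) = -58.4669 - 26.0311i


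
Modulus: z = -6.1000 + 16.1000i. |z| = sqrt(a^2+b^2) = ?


|z| = sqrt((-6.1)^2 + 16.1^2) = sqrt(37.21 + 259.21) = sqrt(296.42) = 17.2169

|z| = 17.2169


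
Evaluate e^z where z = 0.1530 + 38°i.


e^0.1530 = 1.1653
cos(38°) = 0.788
sin(38°) = 0.61566
Real = 1.1653*0.788 = 0.9183
Imag = 1.1653*0.61566 = 0.7174

0.9183 + 0.7174i


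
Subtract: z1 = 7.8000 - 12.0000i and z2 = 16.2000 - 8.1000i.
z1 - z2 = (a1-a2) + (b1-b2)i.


Real: 7.8 - 16.2 = -8.4
Imag: -12 + 8.1 = -3.9

-8.4000 - 3.9000i


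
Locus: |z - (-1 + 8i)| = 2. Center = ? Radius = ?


|z - z0| = r is a circle with center z0 and radius r.
Center = (-1, 8), radius = 2

Circle with center (-1, 8) and radius 2


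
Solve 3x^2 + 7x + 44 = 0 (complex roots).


disc = 7^2 - 4*3*44 = 49 - 528 = -479
sqrt(|disc|) = sqrt(479) = 21.8861
Real part = -7/(2*3) = -1.1667
Imag part = 21.8861/(2*3) = 3.6477

-1.1667 ± 3.6477i


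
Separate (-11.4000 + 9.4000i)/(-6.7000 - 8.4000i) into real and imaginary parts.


Multiply by conjugate: (-11.4000 + 9.4000i)(-6.7000 + 8.4000i) / ((-6.7)^2 + (-8.4)^2)
Numerator real = -11.4*(-6.7) + 9.4*(-8.4) = -2.58
Numerator imag = 9.4*(-6.7) - (-11.4)*(-8.4) = -158.74
Denominator = 115.45
Re(z) = -2.58/115.45 = -0.0223
Im(z) = -158.74/115.45 = -1.3750

Re(z) = -0.0223, Im(z) = -1.3750


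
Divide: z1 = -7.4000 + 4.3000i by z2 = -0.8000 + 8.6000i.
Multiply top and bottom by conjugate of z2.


Conjugate of z2 = -0.8000 - 8.6000i
Numerator: (-7.4000 + 4.3000i)(-0.8000 - 8.6000i) = 42.9000 + 60.2000i
Denominator: (-0.8)^2 + 8.6^2 = 74.6
Result = (42.9000 + 60.2000i)/74.6

0.5751 + 0.8070i


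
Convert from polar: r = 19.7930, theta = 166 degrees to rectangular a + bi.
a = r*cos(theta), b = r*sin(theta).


a = 19.7930*cos(166°) = 19.7930*(-0.9703) = -19.2051
b = 19.7930*sin(166°) = 19.7930*0.241922 = 4.7884

-19.2051 + 4.7884i


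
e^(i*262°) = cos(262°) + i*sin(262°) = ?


cos(262°) = -0.1392
sin(262°) = -0.9903

e^(i*262°) = -0.1392 - 0.9903i


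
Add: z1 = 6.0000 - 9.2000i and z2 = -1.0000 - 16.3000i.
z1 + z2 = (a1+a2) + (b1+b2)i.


Real: 6 - 1 = 5
Imag: -9.2 - 16.3 = -25.5

5.0000 - 25.5000i


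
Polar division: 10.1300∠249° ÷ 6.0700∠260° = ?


r = 10.1300 / 6.0700 = 1.6689
theta = 249° - 260° = -11° = 349° (mod 360)

1.6689 cis(349°)


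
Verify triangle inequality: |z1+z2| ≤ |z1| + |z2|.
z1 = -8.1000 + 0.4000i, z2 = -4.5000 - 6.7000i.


|z1| = sqrt((-8.1)^2 + 0.4^2) = sqrt(65.77) = 8.1099
|z2| = sqrt((-4.5)^2 + (-6.7)^2) = sqrt(65.14) = 8.0709
z1+z2 = -12.6000 - 6.3000i
|z1+z2| = sqrt(198.45) = 14.0872
|z1|+|z2| = 8.1099 + 8.0709 = 16.1808

|z1+z2| = 14.0872 ≤ |z1|+|z2| = 16.1808 (verified)


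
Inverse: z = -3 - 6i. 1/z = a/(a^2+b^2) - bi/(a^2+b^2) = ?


|z|^2 = 9+36 = 45
1/z = (-3 + 6i)/45

1/z = -0.0667 + 0.1333i


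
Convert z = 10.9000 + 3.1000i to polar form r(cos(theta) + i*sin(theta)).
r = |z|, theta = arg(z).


r = sqrt(118.81+9.61) = sqrt(128.42) = 11.3323
theta = atan2(3.1, 10.9) = 15.8759 degrees

r = 11.3323, theta = 15.8759 degrees


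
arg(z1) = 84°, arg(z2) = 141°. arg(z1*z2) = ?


arg(z1*z2) = 84° + 141° = 225°
Normalized to (-180°, 180°]: -135°

-135°


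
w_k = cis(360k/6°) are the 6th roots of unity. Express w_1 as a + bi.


Angle = 360*1/6 = 60°
a = cos(60°) = 0.5000
b = sin(60°) = 0.8660

0.5000 + 0.8660i


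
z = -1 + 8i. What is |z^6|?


|z| = sqrt(1+64) = sqrt(65) = 8.0623
|z^6| = |z|^6 = (sqrt(65))^6 = 65^3 = 274625

|z^6| = 274625


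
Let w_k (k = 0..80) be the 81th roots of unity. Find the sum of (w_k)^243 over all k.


The roots are w_k = w^k with w = e^(2*pi*i/81), and (w^k)^243 = (w^243)^k.
So S = 1 + u + u^2 + ... + u^(80) with u = w^243.
243 = 3*81 + 0, so 243 is a multiple of 81 and u = (w^81)^3 = 1.
Every one of the 81 terms equals 1: S = 81

S = 81


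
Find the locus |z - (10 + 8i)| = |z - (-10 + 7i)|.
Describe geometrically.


Equal distances means the locus is the perpendicular bisector of z1 and z2.
Midpoint = ((10+(-10))/2, (8+7)/2) = (0, 7.5000)

Perpendicular bisector through (0, 7.5000)


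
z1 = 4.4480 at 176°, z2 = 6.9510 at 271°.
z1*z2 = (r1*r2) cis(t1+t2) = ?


r = 4.4480 * 6.9510 = 30.9180
theta = 176° + 271° = 447° = 87° (mod 360)

30.9180 cis(87°)


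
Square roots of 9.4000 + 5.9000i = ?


|z| = sqrt(88.36+34.81) = 11.0982
sqrt((|z|+a)/2) = sqrt((11.0982+9.4)/2) = sqrt(10.2491) = 3.2014
sqrt((|z|-a)/2) = sqrt((11.0982-9.4)/2) = sqrt(0.8491) = 0.9215

±(3.2014 + 0.9215i) i.e. 3.2014 + 0.9215i and -3.2014 - 0.9215i


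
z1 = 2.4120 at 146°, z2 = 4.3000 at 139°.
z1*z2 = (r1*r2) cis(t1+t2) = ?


r = 2.4120 * 4.3000 = 10.3716
theta = 146° + 139° = 285° = 285° (mod 360)

10.3716 cis(285°)


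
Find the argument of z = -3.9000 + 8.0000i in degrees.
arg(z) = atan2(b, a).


Re = -3.9, Im = 8
arg = atan2(8, -3.9) = 115.9892 degrees

arg(z) = 115.9892 degrees


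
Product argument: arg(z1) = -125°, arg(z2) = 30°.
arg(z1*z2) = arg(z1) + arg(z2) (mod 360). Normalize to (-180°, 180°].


arg(z1*z2) = -125° + 30° = -95°
Normalized to (-180°, 180°]: -95°

-95°


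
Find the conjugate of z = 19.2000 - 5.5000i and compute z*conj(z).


z_bar = 19.2000 + 5.5000i
z*z_bar = 19.2^2 + (-5.5)^2 = 368.64 + 30.25 = 398.89

z_bar = 19.2000 + 5.5000i, z*z_bar = 398.89


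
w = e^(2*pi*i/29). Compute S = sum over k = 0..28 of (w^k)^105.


The roots are w_k = w^k with w = e^(2*pi*i/29), and (w^k)^105 = (w^105)^k.
So S = 1 + u + u^2 + ... + u^(28) with u = w^105.
105 = 3*29 + 18, so 105 is not a multiple of 29: u = (w^29)^3 * w^18 = w^18 ≠ 1 (w is a primitive 29th root), while u^29 = (w^29)^105 = 1.
Geometric series: S = (1 - u^29)/(1 - u) = (1 - 1)/(1 - u) = 0

S = 0


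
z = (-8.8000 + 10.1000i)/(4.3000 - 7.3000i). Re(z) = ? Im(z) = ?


Multiply by conjugate: (-8.8000 + 10.1000i)(4.3000 + 7.3000i) / (4.3^2 + (-7.3)^2)
Numerator real = -8.8*4.3 + 10.1*(-7.3) = -111.57
Numerator imag = 10.1*4.3 - (-8.8)*(-7.3) = -20.81
Denominator = 71.78
Re(z) = -111.57/71.78 = -1.5543
Im(z) = -20.81/71.78 = -0.2899

Re(z) = -1.5543, Im(z) = -0.2899


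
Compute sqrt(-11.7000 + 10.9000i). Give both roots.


|z| = sqrt(136.89+118.81) = 15.9906
sqrt((|z|+a)/2) = sqrt((15.9906+(-11.7))/2) = sqrt(2.1453) = 1.4647
sqrt((|z|-a)/2) = sqrt((15.9906-(-11.7))/2) = sqrt(13.8453) = 3.7209

±(1.4647 + 3.7209i) i.e. 1.4647 + 3.7209i and -1.4647 - 3.7209i


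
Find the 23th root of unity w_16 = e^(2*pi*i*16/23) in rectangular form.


Angle = 360*16/23 = 250.4348°
a = cos(250.4348°) = -0.3349
b = sin(250.4348°) = -0.9423

-0.3349 - 0.9423i


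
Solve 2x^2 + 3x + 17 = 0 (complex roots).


disc = 3^2 - 4*2*17 = 9 - 136 = -127
sqrt(|disc|) = sqrt(127) = 11.2694
Real part = -3/(2*2) = -0.7500
Imag part = 11.2694/(2*2) = 2.8174

-0.7500 ± 2.8174i


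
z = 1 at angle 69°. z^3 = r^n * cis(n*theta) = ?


r^3 = 1^3 = 1
n*theta = 3*69° = 207° = 207° (mod 360)
a = 1*cos(207°) = -0.8910
b = 1*sin(207°) = -0.4540

1 cis(207°) = -0.8910 - 0.4540i


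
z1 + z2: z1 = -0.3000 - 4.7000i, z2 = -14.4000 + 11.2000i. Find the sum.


Real: -0.3 - 14.4 = -14.7
Imag: -4.7 + 11.2 = 6.5

-14.7000 + 6.5000i


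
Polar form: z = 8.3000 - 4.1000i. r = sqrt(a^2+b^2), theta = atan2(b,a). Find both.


r = sqrt(68.89+16.81) = sqrt(85.7) = 9.2574
theta = atan2(-4.1, 8.3) = -26.2883 degrees

r = 9.2574, theta = -26.2883 degrees


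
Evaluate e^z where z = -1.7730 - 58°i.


e^-1.7730 = 0.1698
cos(-58°) = 0.5299
sin(-58°) = -0.848
Real = 0.1698*0.5299 = 0.0900
Imag = 0.1698*(-0.848) = -0.1440

0.0900 - 0.1440i


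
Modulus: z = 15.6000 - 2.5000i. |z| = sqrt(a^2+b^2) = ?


|z| = sqrt(15.6^2 + (-2.5)^2) = sqrt(243.36 + 6.25) = sqrt(249.61) = 15.7991

|z| = 15.7991


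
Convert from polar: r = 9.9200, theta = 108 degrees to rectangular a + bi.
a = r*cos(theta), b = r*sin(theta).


a = 9.9200*cos(108°) = 9.9200*(-0.309017) = -3.0654
b = 9.9200*sin(108°) = 9.9200*0.95106 = 9.4345

-3.0654 + 9.4345i


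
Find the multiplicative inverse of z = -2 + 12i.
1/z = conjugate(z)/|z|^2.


|z|^2 = 4+144 = 148
1/z = (-2 - 12i)/148

1/z = -0.0135 - 0.0811i


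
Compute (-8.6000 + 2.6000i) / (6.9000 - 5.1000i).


Conjugate of z2 = 6.9000 + 5.1000i
Numerator: (-8.6000 + 2.6000i)(6.9000 + 5.1000i) = -72.6000 - 25.9200i
Denominator: 6.9^2 + (-5.1)^2 = 73.62
Result = (-72.6000 - 25.9200i)/73.62

-0.9861 - 0.3521i


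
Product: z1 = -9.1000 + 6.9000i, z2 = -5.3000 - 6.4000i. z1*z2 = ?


Real = -9.1*(-5.3) - 6.9*(-6.4) = 48.23 - (-44.16) = 92.39
Imag = -9.1*(-6.4) - (5.3)*6.9 = 58.24 - (36.57) = 21.67

92.3900 + 21.6700i


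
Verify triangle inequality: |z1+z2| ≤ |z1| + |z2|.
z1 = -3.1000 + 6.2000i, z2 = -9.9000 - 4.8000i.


|z1| = sqrt((-3.1)^2 + 6.2^2) = sqrt(48.05) = 6.9318
|z2| = sqrt((-9.9)^2 + (-4.8)^2) = sqrt(121.05) = 11.0023
z1+z2 = -13.0000 + 1.4000i
|z1+z2| = sqrt(170.96) = 13.0752
|z1|+|z2| = 6.9318 + 11.0023 = 17.9341

|z1+z2| = 13.0752 ≤ |z1|+|z2| = 17.9341 (verified)


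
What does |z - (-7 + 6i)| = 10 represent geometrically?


|z - z0| = r is a circle with center z0 and radius r.
Center = (-7, 6), radius = 10

Circle with center (-7, 6) and radius 10


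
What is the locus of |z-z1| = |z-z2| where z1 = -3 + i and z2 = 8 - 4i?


Equal distances means the locus is the perpendicular bisector of z1 and z2.
Midpoint = ((-3+8)/2, (1+(-4))/2) = (2.5000, -1.5000)

Perpendicular bisector through (2.5000, -1.5000)


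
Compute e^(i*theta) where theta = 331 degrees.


cos(331°) = 0.8746
sin(331°) = -0.4848

e^(i*331°) = 0.8746 - 0.4848i


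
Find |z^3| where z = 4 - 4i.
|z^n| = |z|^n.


|z| = sqrt(16+16) = sqrt(32) = 5.6569
|z^3| = |z|^3 = (sqrt(32))^3 = 32*sqrt(32)

|z^3| = 32*sqrt(32) ≈ 181.0193


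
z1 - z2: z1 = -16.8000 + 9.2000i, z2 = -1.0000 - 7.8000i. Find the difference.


Real: -16.8 + 1 = -15.8
Imag: 9.2 + 7.8 = 17

-15.8000 + 17.0000i


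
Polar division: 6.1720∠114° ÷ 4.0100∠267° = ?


r = 6.1720 / 4.0100 = 1.5392
theta = 114° - 267° = -153° = 207° (mod 360)

1.5392 cis(207°)


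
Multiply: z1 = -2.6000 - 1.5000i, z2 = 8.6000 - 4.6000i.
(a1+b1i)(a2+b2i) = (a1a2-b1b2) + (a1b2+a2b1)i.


Real = -2.6*8.6 - (-1.5)*(-4.6) = -22.36 - 6.9 = -29.26
Imag = -2.6*(-4.6) + 8.6*(-1.5) = 11.96 - (12.9) = -0.94

-29.2600 - 0.9400i


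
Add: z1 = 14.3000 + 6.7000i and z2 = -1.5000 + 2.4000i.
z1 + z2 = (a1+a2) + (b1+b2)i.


Real: 14.3 - 1.5 = 12.8
Imag: 6.7 + 2.4 = 9.1

12.8000 + 9.1000i


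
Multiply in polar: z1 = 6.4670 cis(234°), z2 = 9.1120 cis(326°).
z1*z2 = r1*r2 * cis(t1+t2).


r = 6.4670 * 9.1120 = 58.9273
theta = 234° + 326° = 560° = 200° (mod 360)

58.9273 cis(200°)


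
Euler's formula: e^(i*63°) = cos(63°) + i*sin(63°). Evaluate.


cos(63°) = 0.4540
sin(63°) = 0.8910

e^(i*63°) = 0.4540 + 0.8910i


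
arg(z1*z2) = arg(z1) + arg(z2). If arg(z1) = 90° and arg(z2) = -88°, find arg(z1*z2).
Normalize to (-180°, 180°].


arg(z1*z2) = 90° - 88° = 2°
Normalized to (-180°, 180°]: 2°

2°


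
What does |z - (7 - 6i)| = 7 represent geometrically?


|z - z0| = r is a circle with center z0 and radius r.
Center = (7, -6), radius = 7

Circle with center (7, -6) and radius 7


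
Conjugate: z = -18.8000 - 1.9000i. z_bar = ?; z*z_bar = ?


z_bar = -18.8000 + 1.9000i
z*z_bar = (-18.8)^2 + (-1.9)^2 = 353.44 + 3.61 = 357.05

z_bar = -18.8000 + 1.9000i, z*z_bar = 357.05


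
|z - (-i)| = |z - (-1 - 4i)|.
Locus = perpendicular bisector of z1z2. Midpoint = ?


Equal distances means the locus is the perpendicular bisector of z1 and z2.
Midpoint = ((0+(-1))/2, (-1+(-4))/2) = (-0.5000, -2.5000)

Perpendicular bisector through (-0.5000, -2.5000)
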